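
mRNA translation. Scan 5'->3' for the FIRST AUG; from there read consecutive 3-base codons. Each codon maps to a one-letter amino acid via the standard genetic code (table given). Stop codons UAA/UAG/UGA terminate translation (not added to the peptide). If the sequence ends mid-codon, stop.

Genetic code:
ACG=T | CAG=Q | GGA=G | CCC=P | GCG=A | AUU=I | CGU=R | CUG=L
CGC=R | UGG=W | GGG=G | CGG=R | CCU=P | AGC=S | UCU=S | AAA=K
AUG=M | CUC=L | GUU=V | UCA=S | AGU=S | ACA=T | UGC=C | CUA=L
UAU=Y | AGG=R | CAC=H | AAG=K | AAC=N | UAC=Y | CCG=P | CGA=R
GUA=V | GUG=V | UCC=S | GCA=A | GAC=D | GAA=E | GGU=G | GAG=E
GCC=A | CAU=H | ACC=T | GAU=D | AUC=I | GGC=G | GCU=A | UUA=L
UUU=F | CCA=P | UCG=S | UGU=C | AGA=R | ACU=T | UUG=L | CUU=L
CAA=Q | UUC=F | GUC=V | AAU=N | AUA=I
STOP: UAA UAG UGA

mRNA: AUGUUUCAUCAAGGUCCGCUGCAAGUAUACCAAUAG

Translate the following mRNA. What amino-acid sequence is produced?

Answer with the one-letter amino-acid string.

Answer: MFHQGPLQVYQ

Derivation:
start AUG at pos 0
pos 0: AUG -> M; peptide=M
pos 3: UUU -> F; peptide=MF
pos 6: CAU -> H; peptide=MFH
pos 9: CAA -> Q; peptide=MFHQ
pos 12: GGU -> G; peptide=MFHQG
pos 15: CCG -> P; peptide=MFHQGP
pos 18: CUG -> L; peptide=MFHQGPL
pos 21: CAA -> Q; peptide=MFHQGPLQ
pos 24: GUA -> V; peptide=MFHQGPLQV
pos 27: UAC -> Y; peptide=MFHQGPLQVY
pos 30: CAA -> Q; peptide=MFHQGPLQVYQ
pos 33: UAG -> STOP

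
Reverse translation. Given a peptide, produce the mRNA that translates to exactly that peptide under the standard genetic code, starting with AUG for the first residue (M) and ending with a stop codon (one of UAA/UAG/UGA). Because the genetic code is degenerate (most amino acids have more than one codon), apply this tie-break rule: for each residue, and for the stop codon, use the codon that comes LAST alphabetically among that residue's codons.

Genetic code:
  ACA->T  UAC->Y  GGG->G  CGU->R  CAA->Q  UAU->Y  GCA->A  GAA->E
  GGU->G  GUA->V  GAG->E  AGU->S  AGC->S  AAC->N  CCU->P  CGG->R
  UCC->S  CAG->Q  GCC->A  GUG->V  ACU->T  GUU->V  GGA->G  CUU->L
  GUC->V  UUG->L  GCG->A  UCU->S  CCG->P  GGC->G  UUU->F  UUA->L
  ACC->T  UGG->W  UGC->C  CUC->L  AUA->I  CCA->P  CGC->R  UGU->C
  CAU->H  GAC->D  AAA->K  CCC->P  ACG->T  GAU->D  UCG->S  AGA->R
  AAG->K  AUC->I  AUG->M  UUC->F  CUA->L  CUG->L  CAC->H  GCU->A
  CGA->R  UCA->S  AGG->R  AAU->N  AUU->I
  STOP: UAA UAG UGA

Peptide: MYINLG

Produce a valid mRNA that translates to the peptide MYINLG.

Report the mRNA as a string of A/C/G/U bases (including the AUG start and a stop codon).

Answer: mRNA: AUGUAUAUUAAUUUGGGUUGA

Derivation:
residue 1: M -> AUG (start codon)
residue 2: Y codons sorted = UAC,UAU -> pick last = UAU
residue 3: I codons sorted = AUA,AUC,AUU -> pick last = AUU
residue 4: N codons sorted = AAC,AAU -> pick last = AAU
residue 5: L codons sorted = CUA,CUC,CUG,CUU,UUA,UUG -> pick last = UUG
residue 6: G codons sorted = GGA,GGC,GGG,GGU -> pick last = GGU
terminator: stop codons sorted = UAA,UAG,UGA -> pick last = UGA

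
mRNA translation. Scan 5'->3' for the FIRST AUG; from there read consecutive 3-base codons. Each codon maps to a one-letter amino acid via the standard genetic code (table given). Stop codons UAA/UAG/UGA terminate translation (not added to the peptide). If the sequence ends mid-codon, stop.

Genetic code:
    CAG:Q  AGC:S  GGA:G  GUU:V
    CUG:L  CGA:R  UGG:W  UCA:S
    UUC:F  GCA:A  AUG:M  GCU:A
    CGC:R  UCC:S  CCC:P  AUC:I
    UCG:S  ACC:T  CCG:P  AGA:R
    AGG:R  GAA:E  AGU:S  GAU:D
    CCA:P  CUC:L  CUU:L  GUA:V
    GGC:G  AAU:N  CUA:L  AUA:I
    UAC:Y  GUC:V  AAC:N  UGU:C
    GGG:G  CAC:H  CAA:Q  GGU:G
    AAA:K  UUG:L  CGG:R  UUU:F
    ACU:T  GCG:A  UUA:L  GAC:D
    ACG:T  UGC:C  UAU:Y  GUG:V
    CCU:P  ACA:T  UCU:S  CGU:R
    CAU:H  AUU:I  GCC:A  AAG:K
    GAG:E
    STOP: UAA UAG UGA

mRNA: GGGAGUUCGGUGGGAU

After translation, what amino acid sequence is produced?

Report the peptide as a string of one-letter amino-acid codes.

Answer: (empty: no AUG start codon)

Derivation:
no AUG start codon found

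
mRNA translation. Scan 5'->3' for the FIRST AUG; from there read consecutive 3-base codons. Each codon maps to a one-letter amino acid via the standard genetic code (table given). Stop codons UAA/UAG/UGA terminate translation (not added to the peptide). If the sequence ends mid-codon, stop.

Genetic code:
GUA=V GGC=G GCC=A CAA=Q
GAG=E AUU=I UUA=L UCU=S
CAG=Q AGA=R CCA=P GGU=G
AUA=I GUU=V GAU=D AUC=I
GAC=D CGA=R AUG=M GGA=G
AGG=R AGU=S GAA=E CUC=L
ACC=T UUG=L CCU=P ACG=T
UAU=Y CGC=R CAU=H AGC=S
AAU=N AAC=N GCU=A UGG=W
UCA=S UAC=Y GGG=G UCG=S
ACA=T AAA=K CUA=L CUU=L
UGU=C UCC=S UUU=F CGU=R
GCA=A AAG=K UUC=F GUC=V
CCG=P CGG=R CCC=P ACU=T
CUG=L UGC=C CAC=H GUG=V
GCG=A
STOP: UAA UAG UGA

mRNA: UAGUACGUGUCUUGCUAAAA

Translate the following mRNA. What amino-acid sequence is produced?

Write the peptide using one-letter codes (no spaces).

Answer: (empty: no AUG start codon)

Derivation:
no AUG start codon found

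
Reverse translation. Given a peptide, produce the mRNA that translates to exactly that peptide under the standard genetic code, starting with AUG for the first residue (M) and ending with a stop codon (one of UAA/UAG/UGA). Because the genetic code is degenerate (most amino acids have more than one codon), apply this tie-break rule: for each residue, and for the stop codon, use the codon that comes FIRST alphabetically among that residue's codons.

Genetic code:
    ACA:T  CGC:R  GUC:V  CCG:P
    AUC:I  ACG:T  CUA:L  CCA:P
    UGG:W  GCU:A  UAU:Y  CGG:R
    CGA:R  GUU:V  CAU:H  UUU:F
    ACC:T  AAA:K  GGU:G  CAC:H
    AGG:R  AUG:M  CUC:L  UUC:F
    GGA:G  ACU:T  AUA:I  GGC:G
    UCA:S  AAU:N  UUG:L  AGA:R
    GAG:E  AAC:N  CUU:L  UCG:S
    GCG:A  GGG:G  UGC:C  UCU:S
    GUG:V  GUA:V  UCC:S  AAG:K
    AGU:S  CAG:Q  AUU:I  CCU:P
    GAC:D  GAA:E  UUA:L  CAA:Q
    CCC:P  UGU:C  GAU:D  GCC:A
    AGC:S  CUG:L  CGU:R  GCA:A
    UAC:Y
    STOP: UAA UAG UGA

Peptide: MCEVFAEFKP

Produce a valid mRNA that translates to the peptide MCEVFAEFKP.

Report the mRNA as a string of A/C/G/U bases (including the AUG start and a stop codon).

Answer: mRNA: AUGUGCGAAGUAUUCGCAGAAUUCAAACCAUAA

Derivation:
residue 1: M -> AUG (start codon)
residue 2: C codons sorted = UGC,UGU -> pick first = UGC
residue 3: E codons sorted = GAA,GAG -> pick first = GAA
residue 4: V codons sorted = GUA,GUC,GUG,GUU -> pick first = GUA
residue 5: F codons sorted = UUC,UUU -> pick first = UUC
residue 6: A codons sorted = GCA,GCC,GCG,GCU -> pick first = GCA
residue 7: E codons sorted = GAA,GAG -> pick first = GAA
residue 8: F codons sorted = UUC,UUU -> pick first = UUC
residue 9: K codons sorted = AAA,AAG -> pick first = AAA
residue 10: P codons sorted = CCA,CCC,CCG,CCU -> pick first = CCA
terminator: stop codons sorted = UAA,UAG,UGA -> pick first = UAA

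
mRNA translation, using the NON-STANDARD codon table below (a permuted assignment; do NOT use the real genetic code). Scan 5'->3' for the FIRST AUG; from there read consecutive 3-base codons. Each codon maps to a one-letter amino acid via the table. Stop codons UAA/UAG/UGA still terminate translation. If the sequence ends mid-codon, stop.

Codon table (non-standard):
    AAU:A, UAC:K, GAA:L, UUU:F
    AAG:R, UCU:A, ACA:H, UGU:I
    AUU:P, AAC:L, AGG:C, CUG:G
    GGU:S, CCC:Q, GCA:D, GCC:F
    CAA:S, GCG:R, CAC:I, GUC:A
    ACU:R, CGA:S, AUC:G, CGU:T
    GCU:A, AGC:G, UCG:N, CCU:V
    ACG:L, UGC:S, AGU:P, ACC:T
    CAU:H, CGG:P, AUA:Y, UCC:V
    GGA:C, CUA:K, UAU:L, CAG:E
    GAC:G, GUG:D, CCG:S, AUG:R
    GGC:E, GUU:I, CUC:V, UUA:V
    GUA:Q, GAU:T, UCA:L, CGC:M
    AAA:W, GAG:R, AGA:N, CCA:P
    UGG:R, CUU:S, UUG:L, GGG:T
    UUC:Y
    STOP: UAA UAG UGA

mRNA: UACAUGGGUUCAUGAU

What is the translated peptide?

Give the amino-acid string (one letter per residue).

start AUG at pos 3
pos 3: AUG -> R; peptide=R
pos 6: GGU -> S; peptide=RS
pos 9: UCA -> L; peptide=RSL
pos 12: UGA -> STOP

Answer: RSL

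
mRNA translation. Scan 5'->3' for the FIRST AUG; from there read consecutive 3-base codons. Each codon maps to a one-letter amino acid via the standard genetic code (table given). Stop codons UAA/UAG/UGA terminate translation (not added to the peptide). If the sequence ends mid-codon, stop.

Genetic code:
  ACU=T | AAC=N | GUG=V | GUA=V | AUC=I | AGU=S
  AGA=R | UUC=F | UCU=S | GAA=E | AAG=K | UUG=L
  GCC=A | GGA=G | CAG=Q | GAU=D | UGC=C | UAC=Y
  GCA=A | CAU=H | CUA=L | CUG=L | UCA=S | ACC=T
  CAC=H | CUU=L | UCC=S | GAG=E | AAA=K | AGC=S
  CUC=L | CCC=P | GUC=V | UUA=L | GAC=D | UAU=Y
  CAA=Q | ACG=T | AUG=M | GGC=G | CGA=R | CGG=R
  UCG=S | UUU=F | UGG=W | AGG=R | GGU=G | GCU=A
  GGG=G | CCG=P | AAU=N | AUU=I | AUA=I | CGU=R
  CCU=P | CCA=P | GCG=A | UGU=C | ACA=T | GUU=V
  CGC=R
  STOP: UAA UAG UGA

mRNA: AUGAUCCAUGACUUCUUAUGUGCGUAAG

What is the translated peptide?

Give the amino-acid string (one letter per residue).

Answer: MIHDFLCA

Derivation:
start AUG at pos 0
pos 0: AUG -> M; peptide=M
pos 3: AUC -> I; peptide=MI
pos 6: CAU -> H; peptide=MIH
pos 9: GAC -> D; peptide=MIHD
pos 12: UUC -> F; peptide=MIHDF
pos 15: UUA -> L; peptide=MIHDFL
pos 18: UGU -> C; peptide=MIHDFLC
pos 21: GCG -> A; peptide=MIHDFLCA
pos 24: UAA -> STOP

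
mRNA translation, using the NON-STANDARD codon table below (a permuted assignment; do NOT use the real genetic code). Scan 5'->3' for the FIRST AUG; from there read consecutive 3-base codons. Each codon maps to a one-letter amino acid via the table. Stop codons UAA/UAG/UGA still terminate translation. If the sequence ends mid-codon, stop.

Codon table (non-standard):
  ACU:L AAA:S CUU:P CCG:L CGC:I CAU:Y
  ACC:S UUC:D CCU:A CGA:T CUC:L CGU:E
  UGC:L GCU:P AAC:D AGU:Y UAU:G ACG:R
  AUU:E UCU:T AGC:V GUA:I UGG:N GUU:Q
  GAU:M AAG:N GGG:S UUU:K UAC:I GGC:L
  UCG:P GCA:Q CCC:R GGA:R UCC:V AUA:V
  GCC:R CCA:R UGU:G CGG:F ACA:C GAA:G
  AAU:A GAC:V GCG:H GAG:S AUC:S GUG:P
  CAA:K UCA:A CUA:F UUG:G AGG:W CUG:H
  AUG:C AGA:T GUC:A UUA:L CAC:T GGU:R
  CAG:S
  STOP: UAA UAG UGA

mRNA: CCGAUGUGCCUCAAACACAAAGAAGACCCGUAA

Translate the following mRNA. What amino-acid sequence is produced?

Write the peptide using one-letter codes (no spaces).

start AUG at pos 3
pos 3: AUG -> C; peptide=C
pos 6: UGC -> L; peptide=CL
pos 9: CUC -> L; peptide=CLL
pos 12: AAA -> S; peptide=CLLS
pos 15: CAC -> T; peptide=CLLST
pos 18: AAA -> S; peptide=CLLSTS
pos 21: GAA -> G; peptide=CLLSTSG
pos 24: GAC -> V; peptide=CLLSTSGV
pos 27: CCG -> L; peptide=CLLSTSGVL
pos 30: UAA -> STOP

Answer: CLLSTSGVL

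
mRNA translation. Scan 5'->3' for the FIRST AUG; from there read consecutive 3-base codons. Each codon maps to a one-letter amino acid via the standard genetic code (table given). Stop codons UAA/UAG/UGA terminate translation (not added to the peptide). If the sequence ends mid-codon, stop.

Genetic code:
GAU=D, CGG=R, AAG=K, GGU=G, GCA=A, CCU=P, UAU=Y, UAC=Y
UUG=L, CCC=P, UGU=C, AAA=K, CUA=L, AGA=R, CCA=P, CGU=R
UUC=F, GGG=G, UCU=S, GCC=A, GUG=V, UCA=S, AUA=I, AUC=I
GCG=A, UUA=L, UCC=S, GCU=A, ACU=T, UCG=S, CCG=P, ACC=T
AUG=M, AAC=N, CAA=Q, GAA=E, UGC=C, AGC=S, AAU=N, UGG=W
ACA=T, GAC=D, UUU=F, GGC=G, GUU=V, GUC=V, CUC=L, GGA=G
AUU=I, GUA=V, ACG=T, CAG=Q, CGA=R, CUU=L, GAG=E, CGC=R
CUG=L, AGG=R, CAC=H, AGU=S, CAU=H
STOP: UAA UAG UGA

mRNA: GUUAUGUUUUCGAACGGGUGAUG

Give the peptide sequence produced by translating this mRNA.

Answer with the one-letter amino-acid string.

Answer: MFSNG

Derivation:
start AUG at pos 3
pos 3: AUG -> M; peptide=M
pos 6: UUU -> F; peptide=MF
pos 9: UCG -> S; peptide=MFS
pos 12: AAC -> N; peptide=MFSN
pos 15: GGG -> G; peptide=MFSNG
pos 18: UGA -> STOP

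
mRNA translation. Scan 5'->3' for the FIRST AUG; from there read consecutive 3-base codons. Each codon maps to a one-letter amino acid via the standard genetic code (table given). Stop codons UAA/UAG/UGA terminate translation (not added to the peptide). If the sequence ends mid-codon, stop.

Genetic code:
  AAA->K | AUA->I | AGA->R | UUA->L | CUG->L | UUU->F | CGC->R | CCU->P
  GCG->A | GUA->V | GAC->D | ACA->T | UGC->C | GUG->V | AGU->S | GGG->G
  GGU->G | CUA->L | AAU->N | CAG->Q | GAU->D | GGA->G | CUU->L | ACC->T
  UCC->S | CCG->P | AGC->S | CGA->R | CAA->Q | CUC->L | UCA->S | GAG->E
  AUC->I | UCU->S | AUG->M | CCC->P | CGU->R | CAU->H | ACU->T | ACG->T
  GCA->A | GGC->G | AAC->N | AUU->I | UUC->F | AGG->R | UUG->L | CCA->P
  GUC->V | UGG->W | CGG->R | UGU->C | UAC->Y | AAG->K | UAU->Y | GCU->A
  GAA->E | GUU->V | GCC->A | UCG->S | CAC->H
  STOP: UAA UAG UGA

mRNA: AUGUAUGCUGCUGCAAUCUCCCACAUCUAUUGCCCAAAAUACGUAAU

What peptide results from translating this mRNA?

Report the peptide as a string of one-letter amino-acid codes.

start AUG at pos 0
pos 0: AUG -> M; peptide=M
pos 3: UAU -> Y; peptide=MY
pos 6: GCU -> A; peptide=MYA
pos 9: GCU -> A; peptide=MYAA
pos 12: GCA -> A; peptide=MYAAA
pos 15: AUC -> I; peptide=MYAAAI
pos 18: UCC -> S; peptide=MYAAAIS
pos 21: CAC -> H; peptide=MYAAAISH
pos 24: AUC -> I; peptide=MYAAAISHI
pos 27: UAU -> Y; peptide=MYAAAISHIY
pos 30: UGC -> C; peptide=MYAAAISHIYC
pos 33: CCA -> P; peptide=MYAAAISHIYCP
pos 36: AAA -> K; peptide=MYAAAISHIYCPK
pos 39: UAC -> Y; peptide=MYAAAISHIYCPKY
pos 42: GUA -> V; peptide=MYAAAISHIYCPKYV
pos 45: only 2 nt remain (<3), stop (end of mRNA)

Answer: MYAAAISHIYCPKYV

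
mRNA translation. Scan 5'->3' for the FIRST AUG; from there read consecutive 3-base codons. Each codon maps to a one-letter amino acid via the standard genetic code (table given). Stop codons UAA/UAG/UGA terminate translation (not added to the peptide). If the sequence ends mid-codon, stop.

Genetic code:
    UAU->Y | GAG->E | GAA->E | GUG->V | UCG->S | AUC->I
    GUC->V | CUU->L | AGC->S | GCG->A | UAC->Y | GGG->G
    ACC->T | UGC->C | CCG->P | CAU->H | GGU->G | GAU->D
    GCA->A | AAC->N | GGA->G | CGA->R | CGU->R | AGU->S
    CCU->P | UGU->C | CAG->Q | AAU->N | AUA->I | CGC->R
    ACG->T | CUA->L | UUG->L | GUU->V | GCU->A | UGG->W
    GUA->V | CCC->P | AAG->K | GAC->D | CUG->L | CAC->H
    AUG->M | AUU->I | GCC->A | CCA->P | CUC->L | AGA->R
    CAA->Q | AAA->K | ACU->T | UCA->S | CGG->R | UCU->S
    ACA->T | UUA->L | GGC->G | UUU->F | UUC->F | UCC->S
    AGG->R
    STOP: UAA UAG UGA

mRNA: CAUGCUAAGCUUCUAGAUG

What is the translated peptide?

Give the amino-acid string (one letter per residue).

Answer: MLSF

Derivation:
start AUG at pos 1
pos 1: AUG -> M; peptide=M
pos 4: CUA -> L; peptide=ML
pos 7: AGC -> S; peptide=MLS
pos 10: UUC -> F; peptide=MLSF
pos 13: UAG -> STOP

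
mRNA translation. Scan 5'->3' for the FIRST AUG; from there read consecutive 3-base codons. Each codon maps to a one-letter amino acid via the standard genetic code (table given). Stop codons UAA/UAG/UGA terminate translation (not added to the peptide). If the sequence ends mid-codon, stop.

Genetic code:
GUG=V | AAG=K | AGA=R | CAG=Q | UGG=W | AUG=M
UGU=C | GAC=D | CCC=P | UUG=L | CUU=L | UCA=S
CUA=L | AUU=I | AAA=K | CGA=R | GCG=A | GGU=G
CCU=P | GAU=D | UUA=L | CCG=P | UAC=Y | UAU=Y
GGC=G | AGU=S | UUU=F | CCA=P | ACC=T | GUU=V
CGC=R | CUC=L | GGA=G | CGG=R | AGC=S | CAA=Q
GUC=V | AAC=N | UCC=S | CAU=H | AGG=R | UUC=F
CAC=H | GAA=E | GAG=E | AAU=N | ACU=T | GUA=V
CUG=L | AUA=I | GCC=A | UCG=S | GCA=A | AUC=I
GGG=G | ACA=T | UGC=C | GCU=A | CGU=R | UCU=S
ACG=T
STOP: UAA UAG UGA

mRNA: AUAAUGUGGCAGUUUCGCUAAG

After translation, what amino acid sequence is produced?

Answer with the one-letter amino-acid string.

start AUG at pos 3
pos 3: AUG -> M; peptide=M
pos 6: UGG -> W; peptide=MW
pos 9: CAG -> Q; peptide=MWQ
pos 12: UUU -> F; peptide=MWQF
pos 15: CGC -> R; peptide=MWQFR
pos 18: UAA -> STOP

Answer: MWQFR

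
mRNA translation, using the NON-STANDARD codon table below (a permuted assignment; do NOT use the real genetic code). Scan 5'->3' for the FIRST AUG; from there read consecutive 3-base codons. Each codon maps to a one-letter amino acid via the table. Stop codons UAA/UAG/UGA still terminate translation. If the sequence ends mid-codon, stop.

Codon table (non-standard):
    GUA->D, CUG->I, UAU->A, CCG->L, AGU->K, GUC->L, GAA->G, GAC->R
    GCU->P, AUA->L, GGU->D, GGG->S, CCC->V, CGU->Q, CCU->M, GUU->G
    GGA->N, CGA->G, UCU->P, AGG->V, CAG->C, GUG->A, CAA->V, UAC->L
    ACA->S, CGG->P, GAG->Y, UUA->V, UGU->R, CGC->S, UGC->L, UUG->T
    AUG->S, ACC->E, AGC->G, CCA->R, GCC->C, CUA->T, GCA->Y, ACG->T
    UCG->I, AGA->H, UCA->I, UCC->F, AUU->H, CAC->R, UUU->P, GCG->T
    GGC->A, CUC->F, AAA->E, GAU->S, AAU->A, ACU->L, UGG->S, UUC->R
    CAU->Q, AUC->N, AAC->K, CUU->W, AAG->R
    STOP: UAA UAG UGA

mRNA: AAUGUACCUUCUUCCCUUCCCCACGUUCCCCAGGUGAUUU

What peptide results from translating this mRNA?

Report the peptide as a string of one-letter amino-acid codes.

start AUG at pos 1
pos 1: AUG -> S; peptide=S
pos 4: UAC -> L; peptide=SL
pos 7: CUU -> W; peptide=SLW
pos 10: CUU -> W; peptide=SLWW
pos 13: CCC -> V; peptide=SLWWV
pos 16: UUC -> R; peptide=SLWWVR
pos 19: CCC -> V; peptide=SLWWVRV
pos 22: ACG -> T; peptide=SLWWVRVT
pos 25: UUC -> R; peptide=SLWWVRVTR
pos 28: CCC -> V; peptide=SLWWVRVTRV
pos 31: AGG -> V; peptide=SLWWVRVTRVV
pos 34: UGA -> STOP

Answer: SLWWVRVTRVV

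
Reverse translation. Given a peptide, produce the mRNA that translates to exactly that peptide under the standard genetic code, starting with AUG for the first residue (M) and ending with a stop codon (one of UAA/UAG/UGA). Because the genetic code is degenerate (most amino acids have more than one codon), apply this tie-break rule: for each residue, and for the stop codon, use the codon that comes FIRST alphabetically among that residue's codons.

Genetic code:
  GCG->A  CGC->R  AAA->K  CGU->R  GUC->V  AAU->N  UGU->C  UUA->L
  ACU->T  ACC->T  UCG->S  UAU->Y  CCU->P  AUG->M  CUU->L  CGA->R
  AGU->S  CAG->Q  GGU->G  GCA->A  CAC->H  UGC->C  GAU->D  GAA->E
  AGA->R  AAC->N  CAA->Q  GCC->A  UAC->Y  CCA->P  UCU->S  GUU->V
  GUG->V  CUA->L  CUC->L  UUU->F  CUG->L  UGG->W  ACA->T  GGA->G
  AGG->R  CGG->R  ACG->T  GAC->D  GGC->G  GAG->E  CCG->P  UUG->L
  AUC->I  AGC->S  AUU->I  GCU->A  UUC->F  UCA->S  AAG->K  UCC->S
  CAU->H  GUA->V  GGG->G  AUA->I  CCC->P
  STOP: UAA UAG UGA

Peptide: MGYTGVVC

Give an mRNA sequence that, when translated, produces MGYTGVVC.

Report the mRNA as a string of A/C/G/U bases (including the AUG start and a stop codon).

residue 1: M -> AUG (start codon)
residue 2: G codons sorted = GGA,GGC,GGG,GGU -> pick first = GGA
residue 3: Y codons sorted = UAC,UAU -> pick first = UAC
residue 4: T codons sorted = ACA,ACC,ACG,ACU -> pick first = ACA
residue 5: G codons sorted = GGA,GGC,GGG,GGU -> pick first = GGA
residue 6: V codons sorted = GUA,GUC,GUG,GUU -> pick first = GUA
residue 7: V codons sorted = GUA,GUC,GUG,GUU -> pick first = GUA
residue 8: C codons sorted = UGC,UGU -> pick first = UGC
terminator: stop codons sorted = UAA,UAG,UGA -> pick first = UAA

Answer: mRNA: AUGGGAUACACAGGAGUAGUAUGCUAA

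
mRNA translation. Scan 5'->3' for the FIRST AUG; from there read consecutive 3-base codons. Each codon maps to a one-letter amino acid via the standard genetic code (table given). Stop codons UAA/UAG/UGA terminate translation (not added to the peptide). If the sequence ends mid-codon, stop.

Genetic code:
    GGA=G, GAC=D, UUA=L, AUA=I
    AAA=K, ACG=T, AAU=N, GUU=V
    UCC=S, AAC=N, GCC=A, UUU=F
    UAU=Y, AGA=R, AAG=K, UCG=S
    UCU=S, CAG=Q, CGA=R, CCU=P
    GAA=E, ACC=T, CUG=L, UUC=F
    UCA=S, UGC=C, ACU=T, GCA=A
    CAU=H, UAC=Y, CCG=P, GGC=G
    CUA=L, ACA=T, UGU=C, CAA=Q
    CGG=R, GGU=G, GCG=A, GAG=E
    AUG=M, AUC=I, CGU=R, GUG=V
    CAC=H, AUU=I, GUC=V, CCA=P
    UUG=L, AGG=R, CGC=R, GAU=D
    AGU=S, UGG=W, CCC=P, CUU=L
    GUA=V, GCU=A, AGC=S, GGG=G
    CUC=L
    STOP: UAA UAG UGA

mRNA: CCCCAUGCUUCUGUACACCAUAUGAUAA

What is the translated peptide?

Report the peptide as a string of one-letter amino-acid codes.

start AUG at pos 4
pos 4: AUG -> M; peptide=M
pos 7: CUU -> L; peptide=ML
pos 10: CUG -> L; peptide=MLL
pos 13: UAC -> Y; peptide=MLLY
pos 16: ACC -> T; peptide=MLLYT
pos 19: AUA -> I; peptide=MLLYTI
pos 22: UGA -> STOP

Answer: MLLYTI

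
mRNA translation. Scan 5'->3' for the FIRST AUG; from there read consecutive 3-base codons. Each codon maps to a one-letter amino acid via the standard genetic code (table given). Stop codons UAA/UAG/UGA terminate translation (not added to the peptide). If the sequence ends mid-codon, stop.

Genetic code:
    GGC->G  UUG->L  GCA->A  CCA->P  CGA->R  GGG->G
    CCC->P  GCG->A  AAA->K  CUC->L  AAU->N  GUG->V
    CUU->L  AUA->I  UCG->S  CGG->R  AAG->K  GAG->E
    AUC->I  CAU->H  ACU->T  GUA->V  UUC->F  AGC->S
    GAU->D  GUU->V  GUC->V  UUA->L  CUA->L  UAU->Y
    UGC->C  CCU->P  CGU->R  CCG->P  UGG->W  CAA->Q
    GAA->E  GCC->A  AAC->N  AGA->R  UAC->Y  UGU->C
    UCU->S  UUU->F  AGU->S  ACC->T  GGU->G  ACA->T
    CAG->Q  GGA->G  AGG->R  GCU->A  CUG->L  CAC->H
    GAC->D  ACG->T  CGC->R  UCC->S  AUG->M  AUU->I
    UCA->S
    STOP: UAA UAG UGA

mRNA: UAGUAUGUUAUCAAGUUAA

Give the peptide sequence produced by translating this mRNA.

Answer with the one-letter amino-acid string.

start AUG at pos 4
pos 4: AUG -> M; peptide=M
pos 7: UUA -> L; peptide=ML
pos 10: UCA -> S; peptide=MLS
pos 13: AGU -> S; peptide=MLSS
pos 16: UAA -> STOP

Answer: MLSS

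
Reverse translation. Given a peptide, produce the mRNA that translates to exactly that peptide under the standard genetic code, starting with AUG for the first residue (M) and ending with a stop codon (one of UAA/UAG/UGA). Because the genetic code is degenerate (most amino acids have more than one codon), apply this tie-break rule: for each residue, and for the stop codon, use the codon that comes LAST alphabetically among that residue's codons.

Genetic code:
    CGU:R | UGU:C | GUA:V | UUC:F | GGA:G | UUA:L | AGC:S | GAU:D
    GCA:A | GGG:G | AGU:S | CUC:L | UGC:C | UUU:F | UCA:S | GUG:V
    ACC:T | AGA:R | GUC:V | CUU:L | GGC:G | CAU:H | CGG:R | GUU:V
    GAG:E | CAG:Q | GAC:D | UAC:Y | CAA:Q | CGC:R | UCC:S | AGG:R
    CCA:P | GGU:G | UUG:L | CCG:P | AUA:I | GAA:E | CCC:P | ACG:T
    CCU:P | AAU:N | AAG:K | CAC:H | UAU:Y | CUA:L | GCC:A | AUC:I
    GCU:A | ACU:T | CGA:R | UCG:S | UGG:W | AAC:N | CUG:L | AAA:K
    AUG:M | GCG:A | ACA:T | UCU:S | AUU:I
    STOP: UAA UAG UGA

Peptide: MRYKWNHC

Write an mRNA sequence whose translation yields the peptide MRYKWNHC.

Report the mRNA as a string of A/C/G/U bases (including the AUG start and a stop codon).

Answer: mRNA: AUGCGUUAUAAGUGGAAUCAUUGUUGA

Derivation:
residue 1: M -> AUG (start codon)
residue 2: R codons sorted = AGA,AGG,CGA,CGC,CGG,CGU -> pick last = CGU
residue 3: Y codons sorted = UAC,UAU -> pick last = UAU
residue 4: K codons sorted = AAA,AAG -> pick last = AAG
residue 5: W -> UGG (only codon)
residue 6: N codons sorted = AAC,AAU -> pick last = AAU
residue 7: H codons sorted = CAC,CAU -> pick last = CAU
residue 8: C codons sorted = UGC,UGU -> pick last = UGU
terminator: stop codons sorted = UAA,UAG,UGA -> pick last = UGA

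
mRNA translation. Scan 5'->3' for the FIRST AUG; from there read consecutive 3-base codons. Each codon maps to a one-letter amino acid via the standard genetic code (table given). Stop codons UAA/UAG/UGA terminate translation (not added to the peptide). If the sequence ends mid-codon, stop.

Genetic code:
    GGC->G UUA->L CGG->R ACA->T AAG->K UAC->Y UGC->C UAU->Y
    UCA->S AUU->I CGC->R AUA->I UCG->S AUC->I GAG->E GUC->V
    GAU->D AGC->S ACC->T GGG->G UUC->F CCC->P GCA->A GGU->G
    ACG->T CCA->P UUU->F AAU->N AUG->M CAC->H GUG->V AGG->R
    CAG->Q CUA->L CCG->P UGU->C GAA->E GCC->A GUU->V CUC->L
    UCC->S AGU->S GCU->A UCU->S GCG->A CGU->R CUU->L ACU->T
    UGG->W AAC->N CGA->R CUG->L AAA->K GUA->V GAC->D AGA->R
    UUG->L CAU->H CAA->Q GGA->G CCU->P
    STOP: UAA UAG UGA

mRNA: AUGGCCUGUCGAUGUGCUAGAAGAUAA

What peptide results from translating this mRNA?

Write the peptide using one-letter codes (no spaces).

start AUG at pos 0
pos 0: AUG -> M; peptide=M
pos 3: GCC -> A; peptide=MA
pos 6: UGU -> C; peptide=MAC
pos 9: CGA -> R; peptide=MACR
pos 12: UGU -> C; peptide=MACRC
pos 15: GCU -> A; peptide=MACRCA
pos 18: AGA -> R; peptide=MACRCAR
pos 21: AGA -> R; peptide=MACRCARR
pos 24: UAA -> STOP

Answer: MACRCARR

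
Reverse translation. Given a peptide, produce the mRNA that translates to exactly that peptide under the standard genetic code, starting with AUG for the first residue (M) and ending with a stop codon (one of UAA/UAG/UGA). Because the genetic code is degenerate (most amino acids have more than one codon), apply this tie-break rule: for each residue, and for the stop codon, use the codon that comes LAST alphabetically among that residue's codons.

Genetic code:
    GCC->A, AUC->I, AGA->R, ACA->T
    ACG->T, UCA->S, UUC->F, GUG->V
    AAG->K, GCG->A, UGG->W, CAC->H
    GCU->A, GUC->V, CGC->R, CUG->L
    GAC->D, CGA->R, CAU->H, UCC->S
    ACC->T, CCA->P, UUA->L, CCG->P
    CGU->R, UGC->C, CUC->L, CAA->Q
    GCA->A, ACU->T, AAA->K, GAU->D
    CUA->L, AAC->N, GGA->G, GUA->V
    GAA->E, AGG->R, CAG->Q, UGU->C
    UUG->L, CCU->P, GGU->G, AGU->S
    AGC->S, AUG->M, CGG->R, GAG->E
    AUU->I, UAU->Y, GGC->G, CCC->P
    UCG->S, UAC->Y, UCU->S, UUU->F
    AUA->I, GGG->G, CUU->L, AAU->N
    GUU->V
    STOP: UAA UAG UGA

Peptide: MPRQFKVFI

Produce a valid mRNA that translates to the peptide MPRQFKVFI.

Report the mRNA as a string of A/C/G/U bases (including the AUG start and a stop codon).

Answer: mRNA: AUGCCUCGUCAGUUUAAGGUUUUUAUUUGA

Derivation:
residue 1: M -> AUG (start codon)
residue 2: P codons sorted = CCA,CCC,CCG,CCU -> pick last = CCU
residue 3: R codons sorted = AGA,AGG,CGA,CGC,CGG,CGU -> pick last = CGU
residue 4: Q codons sorted = CAA,CAG -> pick last = CAG
residue 5: F codons sorted = UUC,UUU -> pick last = UUU
residue 6: K codons sorted = AAA,AAG -> pick last = AAG
residue 7: V codons sorted = GUA,GUC,GUG,GUU -> pick last = GUU
residue 8: F codons sorted = UUC,UUU -> pick last = UUU
residue 9: I codons sorted = AUA,AUC,AUU -> pick last = AUU
terminator: stop codons sorted = UAA,UAG,UGA -> pick last = UGA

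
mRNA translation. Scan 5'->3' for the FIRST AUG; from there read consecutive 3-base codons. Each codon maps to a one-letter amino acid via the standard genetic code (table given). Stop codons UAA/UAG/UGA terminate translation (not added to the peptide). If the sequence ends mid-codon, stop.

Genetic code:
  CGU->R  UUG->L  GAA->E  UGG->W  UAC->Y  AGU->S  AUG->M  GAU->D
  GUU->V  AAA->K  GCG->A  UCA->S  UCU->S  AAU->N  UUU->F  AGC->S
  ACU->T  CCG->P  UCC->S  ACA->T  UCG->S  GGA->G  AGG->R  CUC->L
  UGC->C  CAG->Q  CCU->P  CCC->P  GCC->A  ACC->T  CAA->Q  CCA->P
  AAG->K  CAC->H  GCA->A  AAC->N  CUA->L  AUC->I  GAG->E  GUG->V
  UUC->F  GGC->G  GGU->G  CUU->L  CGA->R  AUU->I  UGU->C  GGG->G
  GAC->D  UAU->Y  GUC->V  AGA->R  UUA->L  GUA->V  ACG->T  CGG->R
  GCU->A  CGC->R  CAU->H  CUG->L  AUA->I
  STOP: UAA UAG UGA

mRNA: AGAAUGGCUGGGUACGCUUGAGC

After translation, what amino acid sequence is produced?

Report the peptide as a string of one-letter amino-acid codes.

start AUG at pos 3
pos 3: AUG -> M; peptide=M
pos 6: GCU -> A; peptide=MA
pos 9: GGG -> G; peptide=MAG
pos 12: UAC -> Y; peptide=MAGY
pos 15: GCU -> A; peptide=MAGYA
pos 18: UGA -> STOP

Answer: MAGYA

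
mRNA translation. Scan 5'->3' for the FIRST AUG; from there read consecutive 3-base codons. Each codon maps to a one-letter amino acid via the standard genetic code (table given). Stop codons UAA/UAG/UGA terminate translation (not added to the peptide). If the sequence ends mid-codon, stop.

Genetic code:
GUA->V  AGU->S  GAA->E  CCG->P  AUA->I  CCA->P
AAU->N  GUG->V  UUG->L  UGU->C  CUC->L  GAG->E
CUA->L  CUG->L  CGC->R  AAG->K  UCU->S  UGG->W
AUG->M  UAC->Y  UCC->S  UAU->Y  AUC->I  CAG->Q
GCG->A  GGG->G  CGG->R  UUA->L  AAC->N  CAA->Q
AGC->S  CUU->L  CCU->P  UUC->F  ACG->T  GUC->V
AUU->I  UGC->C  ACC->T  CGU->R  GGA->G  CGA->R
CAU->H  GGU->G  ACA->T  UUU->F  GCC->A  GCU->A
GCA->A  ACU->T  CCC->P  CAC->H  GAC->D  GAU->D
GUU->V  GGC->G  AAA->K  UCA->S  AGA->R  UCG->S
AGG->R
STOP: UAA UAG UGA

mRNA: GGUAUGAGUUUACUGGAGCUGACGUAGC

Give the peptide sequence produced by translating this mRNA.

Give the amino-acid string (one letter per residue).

start AUG at pos 3
pos 3: AUG -> M; peptide=M
pos 6: AGU -> S; peptide=MS
pos 9: UUA -> L; peptide=MSL
pos 12: CUG -> L; peptide=MSLL
pos 15: GAG -> E; peptide=MSLLE
pos 18: CUG -> L; peptide=MSLLEL
pos 21: ACG -> T; peptide=MSLLELT
pos 24: UAG -> STOP

Answer: MSLLELT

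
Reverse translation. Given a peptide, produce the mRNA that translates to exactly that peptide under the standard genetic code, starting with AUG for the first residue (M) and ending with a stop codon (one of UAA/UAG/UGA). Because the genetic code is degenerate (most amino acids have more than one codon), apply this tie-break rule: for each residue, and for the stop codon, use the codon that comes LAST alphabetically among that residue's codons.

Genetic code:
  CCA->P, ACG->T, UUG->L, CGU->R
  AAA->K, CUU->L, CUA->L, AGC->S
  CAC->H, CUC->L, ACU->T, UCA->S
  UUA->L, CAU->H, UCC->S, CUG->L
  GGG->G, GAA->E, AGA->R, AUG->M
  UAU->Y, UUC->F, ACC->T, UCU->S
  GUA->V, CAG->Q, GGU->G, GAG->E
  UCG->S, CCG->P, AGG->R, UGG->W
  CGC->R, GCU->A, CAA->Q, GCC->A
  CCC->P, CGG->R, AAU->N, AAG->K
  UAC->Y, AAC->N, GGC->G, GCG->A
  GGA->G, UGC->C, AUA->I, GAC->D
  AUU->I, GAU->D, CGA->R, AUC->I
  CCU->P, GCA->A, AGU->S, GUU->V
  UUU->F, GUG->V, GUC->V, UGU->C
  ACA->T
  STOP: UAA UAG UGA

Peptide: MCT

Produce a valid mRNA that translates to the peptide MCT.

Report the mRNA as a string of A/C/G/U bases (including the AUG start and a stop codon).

residue 1: M -> AUG (start codon)
residue 2: C codons sorted = UGC,UGU -> pick last = UGU
residue 3: T codons sorted = ACA,ACC,ACG,ACU -> pick last = ACU
terminator: stop codons sorted = UAA,UAG,UGA -> pick last = UGA

Answer: mRNA: AUGUGUACUUGA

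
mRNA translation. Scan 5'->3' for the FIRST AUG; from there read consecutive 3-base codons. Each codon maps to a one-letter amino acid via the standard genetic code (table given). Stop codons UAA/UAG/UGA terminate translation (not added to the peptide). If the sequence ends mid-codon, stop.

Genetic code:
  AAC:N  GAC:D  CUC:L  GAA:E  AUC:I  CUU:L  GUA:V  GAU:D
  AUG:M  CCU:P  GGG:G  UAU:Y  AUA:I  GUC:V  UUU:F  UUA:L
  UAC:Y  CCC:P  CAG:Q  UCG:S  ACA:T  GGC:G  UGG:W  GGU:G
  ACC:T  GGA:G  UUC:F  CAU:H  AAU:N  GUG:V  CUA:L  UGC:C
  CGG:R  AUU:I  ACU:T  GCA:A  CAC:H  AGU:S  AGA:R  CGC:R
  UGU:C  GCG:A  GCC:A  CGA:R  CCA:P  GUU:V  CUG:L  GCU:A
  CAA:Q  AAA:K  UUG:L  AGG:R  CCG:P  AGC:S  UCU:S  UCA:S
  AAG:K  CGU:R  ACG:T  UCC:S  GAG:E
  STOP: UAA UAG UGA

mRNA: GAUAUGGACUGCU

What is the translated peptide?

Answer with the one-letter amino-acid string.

start AUG at pos 3
pos 3: AUG -> M; peptide=M
pos 6: GAC -> D; peptide=MD
pos 9: UGC -> C; peptide=MDC
pos 12: only 1 nt remain (<3), stop (end of mRNA)

Answer: MDC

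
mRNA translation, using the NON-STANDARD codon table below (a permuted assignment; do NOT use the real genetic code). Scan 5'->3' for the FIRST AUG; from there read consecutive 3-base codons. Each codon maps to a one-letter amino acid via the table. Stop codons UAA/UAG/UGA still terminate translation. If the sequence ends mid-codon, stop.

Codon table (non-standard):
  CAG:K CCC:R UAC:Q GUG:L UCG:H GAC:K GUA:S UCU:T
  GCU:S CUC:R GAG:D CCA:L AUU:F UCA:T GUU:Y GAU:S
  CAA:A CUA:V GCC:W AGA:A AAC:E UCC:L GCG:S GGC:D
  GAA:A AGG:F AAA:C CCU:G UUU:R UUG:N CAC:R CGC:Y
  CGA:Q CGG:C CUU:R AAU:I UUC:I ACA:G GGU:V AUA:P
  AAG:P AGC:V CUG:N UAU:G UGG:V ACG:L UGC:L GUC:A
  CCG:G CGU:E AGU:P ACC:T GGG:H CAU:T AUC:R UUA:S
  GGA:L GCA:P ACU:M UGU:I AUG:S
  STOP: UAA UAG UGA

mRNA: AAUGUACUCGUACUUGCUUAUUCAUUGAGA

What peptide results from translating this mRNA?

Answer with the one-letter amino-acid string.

Answer: SQHQNRFT

Derivation:
start AUG at pos 1
pos 1: AUG -> S; peptide=S
pos 4: UAC -> Q; peptide=SQ
pos 7: UCG -> H; peptide=SQH
pos 10: UAC -> Q; peptide=SQHQ
pos 13: UUG -> N; peptide=SQHQN
pos 16: CUU -> R; peptide=SQHQNR
pos 19: AUU -> F; peptide=SQHQNRF
pos 22: CAU -> T; peptide=SQHQNRFT
pos 25: UGA -> STOP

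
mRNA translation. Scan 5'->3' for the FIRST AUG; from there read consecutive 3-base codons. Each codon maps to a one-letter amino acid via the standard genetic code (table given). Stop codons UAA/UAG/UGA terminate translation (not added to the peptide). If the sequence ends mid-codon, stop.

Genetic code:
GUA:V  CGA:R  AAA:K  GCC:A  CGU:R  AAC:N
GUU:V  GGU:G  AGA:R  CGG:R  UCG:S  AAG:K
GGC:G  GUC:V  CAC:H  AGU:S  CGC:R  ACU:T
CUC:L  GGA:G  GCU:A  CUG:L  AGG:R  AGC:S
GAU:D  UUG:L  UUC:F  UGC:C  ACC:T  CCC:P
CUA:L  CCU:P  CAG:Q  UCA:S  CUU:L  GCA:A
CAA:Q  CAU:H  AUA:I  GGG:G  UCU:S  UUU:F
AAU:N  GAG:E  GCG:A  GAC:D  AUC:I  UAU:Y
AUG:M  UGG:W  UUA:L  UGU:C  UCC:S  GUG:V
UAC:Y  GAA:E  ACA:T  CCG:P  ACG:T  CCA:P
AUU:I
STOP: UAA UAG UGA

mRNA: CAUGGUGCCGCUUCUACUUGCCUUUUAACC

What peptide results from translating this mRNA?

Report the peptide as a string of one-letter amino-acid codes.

Answer: MVPLLLAF

Derivation:
start AUG at pos 1
pos 1: AUG -> M; peptide=M
pos 4: GUG -> V; peptide=MV
pos 7: CCG -> P; peptide=MVP
pos 10: CUU -> L; peptide=MVPL
pos 13: CUA -> L; peptide=MVPLL
pos 16: CUU -> L; peptide=MVPLLL
pos 19: GCC -> A; peptide=MVPLLLA
pos 22: UUU -> F; peptide=MVPLLLAF
pos 25: UAA -> STOP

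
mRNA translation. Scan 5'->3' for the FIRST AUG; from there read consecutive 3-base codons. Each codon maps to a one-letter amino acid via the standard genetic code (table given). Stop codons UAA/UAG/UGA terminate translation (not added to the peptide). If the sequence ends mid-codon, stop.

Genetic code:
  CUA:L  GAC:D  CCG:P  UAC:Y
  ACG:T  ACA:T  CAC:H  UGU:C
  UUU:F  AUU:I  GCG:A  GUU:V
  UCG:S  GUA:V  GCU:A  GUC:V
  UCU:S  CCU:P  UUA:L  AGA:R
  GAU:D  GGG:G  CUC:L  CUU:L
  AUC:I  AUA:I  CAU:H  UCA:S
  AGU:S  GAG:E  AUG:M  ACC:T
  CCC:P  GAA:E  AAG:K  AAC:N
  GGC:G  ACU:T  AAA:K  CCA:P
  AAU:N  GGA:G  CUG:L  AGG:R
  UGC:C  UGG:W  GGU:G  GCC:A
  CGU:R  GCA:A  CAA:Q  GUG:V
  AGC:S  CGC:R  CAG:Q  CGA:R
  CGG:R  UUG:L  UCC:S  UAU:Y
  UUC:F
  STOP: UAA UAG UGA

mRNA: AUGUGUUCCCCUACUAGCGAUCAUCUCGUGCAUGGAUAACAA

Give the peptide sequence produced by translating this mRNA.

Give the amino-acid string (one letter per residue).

Answer: MCSPTSDHLVHG

Derivation:
start AUG at pos 0
pos 0: AUG -> M; peptide=M
pos 3: UGU -> C; peptide=MC
pos 6: UCC -> S; peptide=MCS
pos 9: CCU -> P; peptide=MCSP
pos 12: ACU -> T; peptide=MCSPT
pos 15: AGC -> S; peptide=MCSPTS
pos 18: GAU -> D; peptide=MCSPTSD
pos 21: CAU -> H; peptide=MCSPTSDH
pos 24: CUC -> L; peptide=MCSPTSDHL
pos 27: GUG -> V; peptide=MCSPTSDHLV
pos 30: CAU -> H; peptide=MCSPTSDHLVH
pos 33: GGA -> G; peptide=MCSPTSDHLVHG
pos 36: UAA -> STOP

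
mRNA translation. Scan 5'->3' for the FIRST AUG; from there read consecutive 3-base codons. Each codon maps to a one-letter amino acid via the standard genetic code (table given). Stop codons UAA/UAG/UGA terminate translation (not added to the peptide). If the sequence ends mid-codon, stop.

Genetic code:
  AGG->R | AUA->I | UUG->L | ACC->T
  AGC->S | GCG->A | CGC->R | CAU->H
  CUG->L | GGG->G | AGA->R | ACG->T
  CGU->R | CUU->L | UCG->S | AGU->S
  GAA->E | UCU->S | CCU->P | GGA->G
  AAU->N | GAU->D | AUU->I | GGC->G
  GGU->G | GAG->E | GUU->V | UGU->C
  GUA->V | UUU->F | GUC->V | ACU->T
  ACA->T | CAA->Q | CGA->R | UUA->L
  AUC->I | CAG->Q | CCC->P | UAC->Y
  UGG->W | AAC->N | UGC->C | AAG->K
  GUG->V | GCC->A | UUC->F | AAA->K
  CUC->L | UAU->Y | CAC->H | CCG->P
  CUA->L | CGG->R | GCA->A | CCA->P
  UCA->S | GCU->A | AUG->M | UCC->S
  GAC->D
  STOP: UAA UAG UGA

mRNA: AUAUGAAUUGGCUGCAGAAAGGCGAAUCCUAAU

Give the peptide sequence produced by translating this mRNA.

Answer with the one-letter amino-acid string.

Answer: MNWLQKGES

Derivation:
start AUG at pos 2
pos 2: AUG -> M; peptide=M
pos 5: AAU -> N; peptide=MN
pos 8: UGG -> W; peptide=MNW
pos 11: CUG -> L; peptide=MNWL
pos 14: CAG -> Q; peptide=MNWLQ
pos 17: AAA -> K; peptide=MNWLQK
pos 20: GGC -> G; peptide=MNWLQKG
pos 23: GAA -> E; peptide=MNWLQKGE
pos 26: UCC -> S; peptide=MNWLQKGES
pos 29: UAA -> STOP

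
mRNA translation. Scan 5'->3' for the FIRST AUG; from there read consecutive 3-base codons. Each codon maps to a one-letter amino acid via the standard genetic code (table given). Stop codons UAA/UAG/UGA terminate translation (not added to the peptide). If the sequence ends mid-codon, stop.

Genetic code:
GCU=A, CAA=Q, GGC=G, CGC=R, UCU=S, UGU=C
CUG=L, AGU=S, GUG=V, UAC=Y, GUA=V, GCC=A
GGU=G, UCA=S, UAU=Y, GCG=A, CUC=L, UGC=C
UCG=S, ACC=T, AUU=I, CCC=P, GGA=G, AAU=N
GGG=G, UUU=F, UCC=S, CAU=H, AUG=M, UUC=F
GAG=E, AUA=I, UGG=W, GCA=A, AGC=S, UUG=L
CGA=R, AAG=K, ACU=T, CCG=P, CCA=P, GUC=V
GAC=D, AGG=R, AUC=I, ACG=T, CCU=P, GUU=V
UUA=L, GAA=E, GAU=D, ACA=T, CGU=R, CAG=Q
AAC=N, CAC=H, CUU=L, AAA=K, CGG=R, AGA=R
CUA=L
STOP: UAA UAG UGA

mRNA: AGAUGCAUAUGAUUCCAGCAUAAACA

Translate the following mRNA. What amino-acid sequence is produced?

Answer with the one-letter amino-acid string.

Answer: MHMIPA

Derivation:
start AUG at pos 2
pos 2: AUG -> M; peptide=M
pos 5: CAU -> H; peptide=MH
pos 8: AUG -> M; peptide=MHM
pos 11: AUU -> I; peptide=MHMI
pos 14: CCA -> P; peptide=MHMIP
pos 17: GCA -> A; peptide=MHMIPA
pos 20: UAA -> STOP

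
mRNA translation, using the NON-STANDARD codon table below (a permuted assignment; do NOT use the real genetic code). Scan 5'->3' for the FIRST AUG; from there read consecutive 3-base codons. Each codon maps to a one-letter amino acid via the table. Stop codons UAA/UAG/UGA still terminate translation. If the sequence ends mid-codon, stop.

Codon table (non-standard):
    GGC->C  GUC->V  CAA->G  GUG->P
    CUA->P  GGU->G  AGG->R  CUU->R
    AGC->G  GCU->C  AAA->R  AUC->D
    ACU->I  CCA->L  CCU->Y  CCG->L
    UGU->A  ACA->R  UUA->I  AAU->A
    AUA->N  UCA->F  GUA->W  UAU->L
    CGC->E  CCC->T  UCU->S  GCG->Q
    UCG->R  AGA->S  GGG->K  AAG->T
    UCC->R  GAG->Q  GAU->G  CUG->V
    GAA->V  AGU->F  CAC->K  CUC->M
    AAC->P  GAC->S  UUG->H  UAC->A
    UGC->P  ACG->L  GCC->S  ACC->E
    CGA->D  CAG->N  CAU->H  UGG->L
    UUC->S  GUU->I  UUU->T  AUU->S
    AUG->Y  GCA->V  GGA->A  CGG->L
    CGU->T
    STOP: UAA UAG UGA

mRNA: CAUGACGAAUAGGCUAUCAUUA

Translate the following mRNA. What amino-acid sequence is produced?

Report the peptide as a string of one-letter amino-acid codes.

Answer: YLARPFI

Derivation:
start AUG at pos 1
pos 1: AUG -> Y; peptide=Y
pos 4: ACG -> L; peptide=YL
pos 7: AAU -> A; peptide=YLA
pos 10: AGG -> R; peptide=YLAR
pos 13: CUA -> P; peptide=YLARP
pos 16: UCA -> F; peptide=YLARPF
pos 19: UUA -> I; peptide=YLARPFI
pos 22: only 0 nt remain (<3), stop (end of mRNA)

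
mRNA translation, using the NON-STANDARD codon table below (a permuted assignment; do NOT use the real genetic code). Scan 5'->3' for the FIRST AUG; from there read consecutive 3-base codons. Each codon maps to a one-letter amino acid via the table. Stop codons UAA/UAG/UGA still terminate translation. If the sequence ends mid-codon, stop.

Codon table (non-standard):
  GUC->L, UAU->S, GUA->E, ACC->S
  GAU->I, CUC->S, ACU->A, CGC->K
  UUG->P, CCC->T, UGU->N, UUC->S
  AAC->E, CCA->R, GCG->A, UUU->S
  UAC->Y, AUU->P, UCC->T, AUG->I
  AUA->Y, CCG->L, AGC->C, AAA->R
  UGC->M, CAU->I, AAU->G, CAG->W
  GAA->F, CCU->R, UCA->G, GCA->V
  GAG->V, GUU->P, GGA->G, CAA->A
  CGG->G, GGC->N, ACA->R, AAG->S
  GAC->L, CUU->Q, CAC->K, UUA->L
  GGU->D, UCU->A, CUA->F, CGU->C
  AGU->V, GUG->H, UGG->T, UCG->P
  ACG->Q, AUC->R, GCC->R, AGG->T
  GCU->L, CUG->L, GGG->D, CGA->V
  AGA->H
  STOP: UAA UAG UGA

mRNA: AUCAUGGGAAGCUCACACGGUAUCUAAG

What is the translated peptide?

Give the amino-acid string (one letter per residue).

start AUG at pos 3
pos 3: AUG -> I; peptide=I
pos 6: GGA -> G; peptide=IG
pos 9: AGC -> C; peptide=IGC
pos 12: UCA -> G; peptide=IGCG
pos 15: CAC -> K; peptide=IGCGK
pos 18: GGU -> D; peptide=IGCGKD
pos 21: AUC -> R; peptide=IGCGKDR
pos 24: UAA -> STOP

Answer: IGCGKDR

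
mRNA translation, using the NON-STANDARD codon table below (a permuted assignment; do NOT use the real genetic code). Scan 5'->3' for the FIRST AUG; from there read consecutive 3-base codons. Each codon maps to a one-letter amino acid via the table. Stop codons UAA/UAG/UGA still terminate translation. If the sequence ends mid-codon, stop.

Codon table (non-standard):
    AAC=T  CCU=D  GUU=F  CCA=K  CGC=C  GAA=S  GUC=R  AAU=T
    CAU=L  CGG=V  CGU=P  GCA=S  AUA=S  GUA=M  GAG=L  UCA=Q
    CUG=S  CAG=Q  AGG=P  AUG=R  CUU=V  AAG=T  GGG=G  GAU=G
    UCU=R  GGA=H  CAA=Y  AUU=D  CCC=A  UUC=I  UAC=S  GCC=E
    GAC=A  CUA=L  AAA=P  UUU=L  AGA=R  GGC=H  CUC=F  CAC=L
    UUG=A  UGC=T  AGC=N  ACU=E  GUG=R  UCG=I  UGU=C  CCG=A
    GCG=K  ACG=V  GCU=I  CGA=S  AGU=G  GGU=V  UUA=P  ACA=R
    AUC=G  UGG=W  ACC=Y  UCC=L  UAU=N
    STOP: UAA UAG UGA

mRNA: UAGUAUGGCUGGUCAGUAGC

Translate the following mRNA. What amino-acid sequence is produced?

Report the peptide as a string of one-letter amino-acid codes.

start AUG at pos 4
pos 4: AUG -> R; peptide=R
pos 7: GCU -> I; peptide=RI
pos 10: GGU -> V; peptide=RIV
pos 13: CAG -> Q; peptide=RIVQ
pos 16: UAG -> STOP

Answer: RIVQ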